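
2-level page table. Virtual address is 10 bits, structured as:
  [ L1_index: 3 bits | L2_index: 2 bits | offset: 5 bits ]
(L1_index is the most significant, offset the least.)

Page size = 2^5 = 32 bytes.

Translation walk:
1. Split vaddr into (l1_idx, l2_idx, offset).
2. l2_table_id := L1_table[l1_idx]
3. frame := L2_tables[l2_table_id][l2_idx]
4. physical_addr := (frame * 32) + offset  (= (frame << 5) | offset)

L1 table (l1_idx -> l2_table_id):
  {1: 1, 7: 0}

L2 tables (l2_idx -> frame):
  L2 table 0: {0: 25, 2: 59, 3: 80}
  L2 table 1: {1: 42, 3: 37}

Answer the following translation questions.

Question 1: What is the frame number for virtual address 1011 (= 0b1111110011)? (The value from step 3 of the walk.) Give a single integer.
vaddr = 1011: l1_idx=7, l2_idx=3
L1[7] = 0; L2[0][3] = 80

Answer: 80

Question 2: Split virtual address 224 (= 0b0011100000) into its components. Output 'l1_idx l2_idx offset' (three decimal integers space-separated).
Answer: 1 3 0

Derivation:
vaddr = 224 = 0b0011100000
  top 3 bits -> l1_idx = 1
  next 2 bits -> l2_idx = 3
  bottom 5 bits -> offset = 0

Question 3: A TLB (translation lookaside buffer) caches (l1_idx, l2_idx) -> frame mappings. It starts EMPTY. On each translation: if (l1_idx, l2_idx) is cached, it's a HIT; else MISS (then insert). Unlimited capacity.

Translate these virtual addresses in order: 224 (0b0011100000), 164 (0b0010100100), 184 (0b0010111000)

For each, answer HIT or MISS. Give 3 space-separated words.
Answer: MISS MISS HIT

Derivation:
vaddr=224: (1,3) not in TLB -> MISS, insert
vaddr=164: (1,1) not in TLB -> MISS, insert
vaddr=184: (1,1) in TLB -> HIT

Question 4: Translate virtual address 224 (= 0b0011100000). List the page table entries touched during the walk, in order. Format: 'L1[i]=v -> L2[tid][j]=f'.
vaddr = 224 = 0b0011100000
Split: l1_idx=1, l2_idx=3, offset=0

Answer: L1[1]=1 -> L2[1][3]=37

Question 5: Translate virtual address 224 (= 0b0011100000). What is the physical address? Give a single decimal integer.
vaddr = 224 = 0b0011100000
Split: l1_idx=1, l2_idx=3, offset=0
L1[1] = 1
L2[1][3] = 37
paddr = 37 * 32 + 0 = 1184

Answer: 1184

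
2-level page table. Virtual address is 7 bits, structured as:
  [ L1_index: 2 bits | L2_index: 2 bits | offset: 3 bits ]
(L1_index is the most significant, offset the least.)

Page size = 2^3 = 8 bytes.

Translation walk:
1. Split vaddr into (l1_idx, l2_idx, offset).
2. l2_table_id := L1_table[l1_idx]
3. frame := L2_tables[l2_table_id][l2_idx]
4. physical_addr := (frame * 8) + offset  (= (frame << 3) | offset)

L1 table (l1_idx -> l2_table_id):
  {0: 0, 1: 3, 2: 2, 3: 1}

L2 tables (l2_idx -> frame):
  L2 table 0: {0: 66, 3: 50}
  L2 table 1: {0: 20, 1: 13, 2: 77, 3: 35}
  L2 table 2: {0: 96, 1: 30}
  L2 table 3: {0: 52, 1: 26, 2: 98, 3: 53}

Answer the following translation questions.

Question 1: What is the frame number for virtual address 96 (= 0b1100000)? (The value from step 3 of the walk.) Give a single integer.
Answer: 20

Derivation:
vaddr = 96: l1_idx=3, l2_idx=0
L1[3] = 1; L2[1][0] = 20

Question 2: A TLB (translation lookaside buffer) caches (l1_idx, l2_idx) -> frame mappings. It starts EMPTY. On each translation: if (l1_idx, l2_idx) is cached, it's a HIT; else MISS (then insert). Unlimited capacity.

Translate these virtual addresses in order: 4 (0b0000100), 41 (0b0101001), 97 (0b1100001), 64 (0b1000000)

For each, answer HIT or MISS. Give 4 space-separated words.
vaddr=4: (0,0) not in TLB -> MISS, insert
vaddr=41: (1,1) not in TLB -> MISS, insert
vaddr=97: (3,0) not in TLB -> MISS, insert
vaddr=64: (2,0) not in TLB -> MISS, insert

Answer: MISS MISS MISS MISS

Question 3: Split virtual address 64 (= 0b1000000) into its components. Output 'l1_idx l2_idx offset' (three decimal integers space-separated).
Answer: 2 0 0

Derivation:
vaddr = 64 = 0b1000000
  top 2 bits -> l1_idx = 2
  next 2 bits -> l2_idx = 0
  bottom 3 bits -> offset = 0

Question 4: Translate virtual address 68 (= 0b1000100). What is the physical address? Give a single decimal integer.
Answer: 772

Derivation:
vaddr = 68 = 0b1000100
Split: l1_idx=2, l2_idx=0, offset=4
L1[2] = 2
L2[2][0] = 96
paddr = 96 * 8 + 4 = 772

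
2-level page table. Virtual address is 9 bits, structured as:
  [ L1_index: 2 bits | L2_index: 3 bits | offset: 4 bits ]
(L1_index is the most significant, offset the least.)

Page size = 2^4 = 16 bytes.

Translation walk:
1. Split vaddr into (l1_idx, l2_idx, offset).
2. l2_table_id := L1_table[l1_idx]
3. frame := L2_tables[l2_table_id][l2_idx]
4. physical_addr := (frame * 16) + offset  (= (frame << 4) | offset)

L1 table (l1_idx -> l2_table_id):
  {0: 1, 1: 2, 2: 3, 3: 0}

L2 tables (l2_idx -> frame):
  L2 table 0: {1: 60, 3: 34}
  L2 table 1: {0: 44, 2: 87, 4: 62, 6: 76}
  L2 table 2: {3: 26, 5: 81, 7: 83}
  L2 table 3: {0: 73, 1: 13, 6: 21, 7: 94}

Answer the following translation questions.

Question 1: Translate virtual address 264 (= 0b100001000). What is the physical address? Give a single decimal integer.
Answer: 1176

Derivation:
vaddr = 264 = 0b100001000
Split: l1_idx=2, l2_idx=0, offset=8
L1[2] = 3
L2[3][0] = 73
paddr = 73 * 16 + 8 = 1176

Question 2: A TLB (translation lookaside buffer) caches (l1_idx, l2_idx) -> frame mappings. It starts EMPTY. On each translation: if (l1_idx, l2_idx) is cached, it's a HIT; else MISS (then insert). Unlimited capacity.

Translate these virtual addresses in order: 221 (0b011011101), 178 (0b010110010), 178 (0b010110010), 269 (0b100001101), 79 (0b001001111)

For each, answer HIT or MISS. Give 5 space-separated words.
vaddr=221: (1,5) not in TLB -> MISS, insert
vaddr=178: (1,3) not in TLB -> MISS, insert
vaddr=178: (1,3) in TLB -> HIT
vaddr=269: (2,0) not in TLB -> MISS, insert
vaddr=79: (0,4) not in TLB -> MISS, insert

Answer: MISS MISS HIT MISS MISS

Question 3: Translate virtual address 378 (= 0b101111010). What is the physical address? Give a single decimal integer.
Answer: 1514

Derivation:
vaddr = 378 = 0b101111010
Split: l1_idx=2, l2_idx=7, offset=10
L1[2] = 3
L2[3][7] = 94
paddr = 94 * 16 + 10 = 1514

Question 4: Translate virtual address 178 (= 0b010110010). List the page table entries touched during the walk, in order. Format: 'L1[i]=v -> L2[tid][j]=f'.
Answer: L1[1]=2 -> L2[2][3]=26

Derivation:
vaddr = 178 = 0b010110010
Split: l1_idx=1, l2_idx=3, offset=2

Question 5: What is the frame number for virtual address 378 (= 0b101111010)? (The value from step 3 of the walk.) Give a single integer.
Answer: 94

Derivation:
vaddr = 378: l1_idx=2, l2_idx=7
L1[2] = 3; L2[3][7] = 94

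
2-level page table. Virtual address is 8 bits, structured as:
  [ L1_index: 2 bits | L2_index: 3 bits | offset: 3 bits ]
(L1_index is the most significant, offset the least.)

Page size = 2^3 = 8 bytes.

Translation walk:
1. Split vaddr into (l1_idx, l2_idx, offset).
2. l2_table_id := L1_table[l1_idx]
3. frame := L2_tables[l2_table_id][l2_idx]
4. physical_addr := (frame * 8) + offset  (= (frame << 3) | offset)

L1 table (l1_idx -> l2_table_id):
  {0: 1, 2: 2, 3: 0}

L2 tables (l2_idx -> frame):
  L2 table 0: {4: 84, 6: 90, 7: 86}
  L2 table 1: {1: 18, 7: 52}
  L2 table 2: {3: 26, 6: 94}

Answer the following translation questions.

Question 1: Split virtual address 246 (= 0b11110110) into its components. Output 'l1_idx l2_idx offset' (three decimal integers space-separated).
Answer: 3 6 6

Derivation:
vaddr = 246 = 0b11110110
  top 2 bits -> l1_idx = 3
  next 3 bits -> l2_idx = 6
  bottom 3 bits -> offset = 6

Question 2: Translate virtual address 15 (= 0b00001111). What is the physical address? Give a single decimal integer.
vaddr = 15 = 0b00001111
Split: l1_idx=0, l2_idx=1, offset=7
L1[0] = 1
L2[1][1] = 18
paddr = 18 * 8 + 7 = 151

Answer: 151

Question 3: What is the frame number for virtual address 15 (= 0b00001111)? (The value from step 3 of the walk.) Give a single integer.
Answer: 18

Derivation:
vaddr = 15: l1_idx=0, l2_idx=1
L1[0] = 1; L2[1][1] = 18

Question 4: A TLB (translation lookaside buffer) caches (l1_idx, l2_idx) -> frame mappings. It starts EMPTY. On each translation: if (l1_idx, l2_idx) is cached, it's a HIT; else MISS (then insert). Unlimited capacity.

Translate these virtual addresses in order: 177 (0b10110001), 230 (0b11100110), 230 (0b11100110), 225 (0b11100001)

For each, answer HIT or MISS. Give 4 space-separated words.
Answer: MISS MISS HIT HIT

Derivation:
vaddr=177: (2,6) not in TLB -> MISS, insert
vaddr=230: (3,4) not in TLB -> MISS, insert
vaddr=230: (3,4) in TLB -> HIT
vaddr=225: (3,4) in TLB -> HIT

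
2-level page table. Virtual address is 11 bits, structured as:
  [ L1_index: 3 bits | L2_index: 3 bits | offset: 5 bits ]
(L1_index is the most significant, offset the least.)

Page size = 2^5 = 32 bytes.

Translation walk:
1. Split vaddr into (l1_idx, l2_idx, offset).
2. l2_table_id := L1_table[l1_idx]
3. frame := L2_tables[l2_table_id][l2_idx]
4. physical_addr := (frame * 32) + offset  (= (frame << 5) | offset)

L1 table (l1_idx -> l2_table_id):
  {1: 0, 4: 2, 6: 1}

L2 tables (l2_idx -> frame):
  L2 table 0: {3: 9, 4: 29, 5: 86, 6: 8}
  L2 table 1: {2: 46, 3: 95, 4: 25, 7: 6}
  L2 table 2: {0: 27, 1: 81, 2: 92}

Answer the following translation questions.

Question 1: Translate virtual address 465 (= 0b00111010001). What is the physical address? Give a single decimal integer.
Answer: 273

Derivation:
vaddr = 465 = 0b00111010001
Split: l1_idx=1, l2_idx=6, offset=17
L1[1] = 0
L2[0][6] = 8
paddr = 8 * 32 + 17 = 273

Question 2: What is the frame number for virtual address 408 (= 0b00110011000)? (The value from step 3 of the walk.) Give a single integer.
vaddr = 408: l1_idx=1, l2_idx=4
L1[1] = 0; L2[0][4] = 29

Answer: 29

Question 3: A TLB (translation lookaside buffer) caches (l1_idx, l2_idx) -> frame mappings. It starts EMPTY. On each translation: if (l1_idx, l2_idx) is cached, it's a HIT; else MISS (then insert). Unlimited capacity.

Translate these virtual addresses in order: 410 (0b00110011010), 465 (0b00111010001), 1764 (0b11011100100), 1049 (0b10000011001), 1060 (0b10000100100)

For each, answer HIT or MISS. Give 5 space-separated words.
vaddr=410: (1,4) not in TLB -> MISS, insert
vaddr=465: (1,6) not in TLB -> MISS, insert
vaddr=1764: (6,7) not in TLB -> MISS, insert
vaddr=1049: (4,0) not in TLB -> MISS, insert
vaddr=1060: (4,1) not in TLB -> MISS, insert

Answer: MISS MISS MISS MISS MISS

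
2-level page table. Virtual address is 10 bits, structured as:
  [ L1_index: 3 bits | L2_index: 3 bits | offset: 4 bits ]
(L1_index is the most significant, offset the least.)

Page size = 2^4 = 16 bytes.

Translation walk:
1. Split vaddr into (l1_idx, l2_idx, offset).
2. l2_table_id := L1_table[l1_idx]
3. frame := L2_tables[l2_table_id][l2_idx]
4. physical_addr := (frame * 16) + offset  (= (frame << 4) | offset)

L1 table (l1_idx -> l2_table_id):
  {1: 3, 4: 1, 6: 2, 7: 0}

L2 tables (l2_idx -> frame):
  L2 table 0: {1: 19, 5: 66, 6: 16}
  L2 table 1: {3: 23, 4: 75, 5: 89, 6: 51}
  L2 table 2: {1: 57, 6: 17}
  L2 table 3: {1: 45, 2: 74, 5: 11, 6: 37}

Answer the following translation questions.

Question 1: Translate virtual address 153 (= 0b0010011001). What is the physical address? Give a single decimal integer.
vaddr = 153 = 0b0010011001
Split: l1_idx=1, l2_idx=1, offset=9
L1[1] = 3
L2[3][1] = 45
paddr = 45 * 16 + 9 = 729

Answer: 729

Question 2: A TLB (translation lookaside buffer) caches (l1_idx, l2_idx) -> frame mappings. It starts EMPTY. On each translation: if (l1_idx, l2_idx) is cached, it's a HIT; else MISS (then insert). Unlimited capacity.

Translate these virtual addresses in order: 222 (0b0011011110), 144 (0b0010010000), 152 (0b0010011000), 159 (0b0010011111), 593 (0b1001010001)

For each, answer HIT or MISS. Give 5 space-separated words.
vaddr=222: (1,5) not in TLB -> MISS, insert
vaddr=144: (1,1) not in TLB -> MISS, insert
vaddr=152: (1,1) in TLB -> HIT
vaddr=159: (1,1) in TLB -> HIT
vaddr=593: (4,5) not in TLB -> MISS, insert

Answer: MISS MISS HIT HIT MISS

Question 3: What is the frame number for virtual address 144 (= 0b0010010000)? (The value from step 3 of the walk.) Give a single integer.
vaddr = 144: l1_idx=1, l2_idx=1
L1[1] = 3; L2[3][1] = 45

Answer: 45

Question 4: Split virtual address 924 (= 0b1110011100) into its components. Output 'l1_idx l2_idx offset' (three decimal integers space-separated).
vaddr = 924 = 0b1110011100
  top 3 bits -> l1_idx = 7
  next 3 bits -> l2_idx = 1
  bottom 4 bits -> offset = 12

Answer: 7 1 12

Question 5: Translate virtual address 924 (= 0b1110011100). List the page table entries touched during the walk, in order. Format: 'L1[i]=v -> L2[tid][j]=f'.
Answer: L1[7]=0 -> L2[0][1]=19

Derivation:
vaddr = 924 = 0b1110011100
Split: l1_idx=7, l2_idx=1, offset=12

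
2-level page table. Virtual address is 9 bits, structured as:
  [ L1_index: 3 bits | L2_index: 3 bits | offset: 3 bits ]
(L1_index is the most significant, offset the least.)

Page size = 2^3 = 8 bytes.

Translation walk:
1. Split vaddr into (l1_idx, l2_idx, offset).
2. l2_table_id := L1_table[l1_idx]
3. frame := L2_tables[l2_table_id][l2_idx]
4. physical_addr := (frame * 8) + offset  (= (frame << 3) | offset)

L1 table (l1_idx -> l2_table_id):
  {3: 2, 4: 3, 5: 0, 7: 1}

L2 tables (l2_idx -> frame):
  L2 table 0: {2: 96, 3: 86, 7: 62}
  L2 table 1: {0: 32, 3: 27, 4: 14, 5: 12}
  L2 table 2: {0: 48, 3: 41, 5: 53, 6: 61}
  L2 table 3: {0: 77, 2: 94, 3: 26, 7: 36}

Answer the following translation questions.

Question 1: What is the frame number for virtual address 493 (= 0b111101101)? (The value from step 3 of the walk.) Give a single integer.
vaddr = 493: l1_idx=7, l2_idx=5
L1[7] = 1; L2[1][5] = 12

Answer: 12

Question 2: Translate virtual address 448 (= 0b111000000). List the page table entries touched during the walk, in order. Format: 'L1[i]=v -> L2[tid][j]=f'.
vaddr = 448 = 0b111000000
Split: l1_idx=7, l2_idx=0, offset=0

Answer: L1[7]=1 -> L2[1][0]=32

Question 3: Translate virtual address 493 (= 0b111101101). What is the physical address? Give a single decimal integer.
Answer: 101

Derivation:
vaddr = 493 = 0b111101101
Split: l1_idx=7, l2_idx=5, offset=5
L1[7] = 1
L2[1][5] = 12
paddr = 12 * 8 + 5 = 101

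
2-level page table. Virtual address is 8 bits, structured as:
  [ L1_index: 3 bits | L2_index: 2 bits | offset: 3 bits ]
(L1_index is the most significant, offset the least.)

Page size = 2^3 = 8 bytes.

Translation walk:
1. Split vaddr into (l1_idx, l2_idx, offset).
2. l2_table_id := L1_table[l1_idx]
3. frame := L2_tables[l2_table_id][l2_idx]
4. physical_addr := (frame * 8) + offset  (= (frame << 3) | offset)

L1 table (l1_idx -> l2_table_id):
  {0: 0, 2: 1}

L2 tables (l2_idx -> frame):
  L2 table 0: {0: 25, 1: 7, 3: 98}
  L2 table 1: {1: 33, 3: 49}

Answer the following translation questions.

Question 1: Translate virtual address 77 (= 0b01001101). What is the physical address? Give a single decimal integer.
Answer: 269

Derivation:
vaddr = 77 = 0b01001101
Split: l1_idx=2, l2_idx=1, offset=5
L1[2] = 1
L2[1][1] = 33
paddr = 33 * 8 + 5 = 269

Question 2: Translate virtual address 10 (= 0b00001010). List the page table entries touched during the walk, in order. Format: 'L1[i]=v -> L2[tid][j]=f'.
vaddr = 10 = 0b00001010
Split: l1_idx=0, l2_idx=1, offset=2

Answer: L1[0]=0 -> L2[0][1]=7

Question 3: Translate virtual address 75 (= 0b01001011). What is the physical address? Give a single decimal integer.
vaddr = 75 = 0b01001011
Split: l1_idx=2, l2_idx=1, offset=3
L1[2] = 1
L2[1][1] = 33
paddr = 33 * 8 + 3 = 267

Answer: 267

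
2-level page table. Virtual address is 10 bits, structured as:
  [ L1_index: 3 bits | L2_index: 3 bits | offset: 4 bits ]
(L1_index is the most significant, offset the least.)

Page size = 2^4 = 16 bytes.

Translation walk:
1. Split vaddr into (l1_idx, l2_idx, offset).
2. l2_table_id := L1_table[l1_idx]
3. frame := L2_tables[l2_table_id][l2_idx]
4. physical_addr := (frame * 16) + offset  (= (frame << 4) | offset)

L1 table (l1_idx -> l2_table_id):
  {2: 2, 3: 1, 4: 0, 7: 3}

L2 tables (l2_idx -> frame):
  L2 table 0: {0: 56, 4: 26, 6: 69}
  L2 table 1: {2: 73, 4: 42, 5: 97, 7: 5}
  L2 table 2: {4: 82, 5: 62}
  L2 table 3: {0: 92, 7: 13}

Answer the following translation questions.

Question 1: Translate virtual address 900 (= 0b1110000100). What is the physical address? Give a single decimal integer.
vaddr = 900 = 0b1110000100
Split: l1_idx=7, l2_idx=0, offset=4
L1[7] = 3
L2[3][0] = 92
paddr = 92 * 16 + 4 = 1476

Answer: 1476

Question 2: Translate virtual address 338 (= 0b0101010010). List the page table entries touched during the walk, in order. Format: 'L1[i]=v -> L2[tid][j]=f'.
vaddr = 338 = 0b0101010010
Split: l1_idx=2, l2_idx=5, offset=2

Answer: L1[2]=2 -> L2[2][5]=62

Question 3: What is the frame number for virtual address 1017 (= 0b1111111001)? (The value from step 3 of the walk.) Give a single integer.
vaddr = 1017: l1_idx=7, l2_idx=7
L1[7] = 3; L2[3][7] = 13

Answer: 13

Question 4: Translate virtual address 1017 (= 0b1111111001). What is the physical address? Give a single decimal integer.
vaddr = 1017 = 0b1111111001
Split: l1_idx=7, l2_idx=7, offset=9
L1[7] = 3
L2[3][7] = 13
paddr = 13 * 16 + 9 = 217

Answer: 217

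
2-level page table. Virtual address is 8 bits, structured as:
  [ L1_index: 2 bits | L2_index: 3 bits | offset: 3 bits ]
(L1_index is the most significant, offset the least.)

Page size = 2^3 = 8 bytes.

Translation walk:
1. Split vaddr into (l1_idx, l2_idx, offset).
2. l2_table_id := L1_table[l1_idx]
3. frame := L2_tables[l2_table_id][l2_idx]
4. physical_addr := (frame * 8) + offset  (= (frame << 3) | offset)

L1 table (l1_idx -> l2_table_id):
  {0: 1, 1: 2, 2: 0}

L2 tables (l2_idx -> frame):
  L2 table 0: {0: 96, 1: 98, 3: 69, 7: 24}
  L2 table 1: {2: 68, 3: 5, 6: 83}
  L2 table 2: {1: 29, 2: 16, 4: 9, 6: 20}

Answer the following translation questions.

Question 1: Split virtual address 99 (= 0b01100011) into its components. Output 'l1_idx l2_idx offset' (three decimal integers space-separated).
vaddr = 99 = 0b01100011
  top 2 bits -> l1_idx = 1
  next 3 bits -> l2_idx = 4
  bottom 3 bits -> offset = 3

Answer: 1 4 3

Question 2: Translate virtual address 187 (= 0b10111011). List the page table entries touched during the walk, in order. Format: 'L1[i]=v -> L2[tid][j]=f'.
vaddr = 187 = 0b10111011
Split: l1_idx=2, l2_idx=7, offset=3

Answer: L1[2]=0 -> L2[0][7]=24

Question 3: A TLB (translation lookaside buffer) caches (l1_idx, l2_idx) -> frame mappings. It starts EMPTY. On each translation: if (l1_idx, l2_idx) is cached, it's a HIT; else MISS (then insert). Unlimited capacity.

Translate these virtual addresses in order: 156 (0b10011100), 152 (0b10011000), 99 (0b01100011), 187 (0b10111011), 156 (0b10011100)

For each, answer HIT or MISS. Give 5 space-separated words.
Answer: MISS HIT MISS MISS HIT

Derivation:
vaddr=156: (2,3) not in TLB -> MISS, insert
vaddr=152: (2,3) in TLB -> HIT
vaddr=99: (1,4) not in TLB -> MISS, insert
vaddr=187: (2,7) not in TLB -> MISS, insert
vaddr=156: (2,3) in TLB -> HIT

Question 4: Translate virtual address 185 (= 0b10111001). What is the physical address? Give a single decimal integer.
Answer: 193

Derivation:
vaddr = 185 = 0b10111001
Split: l1_idx=2, l2_idx=7, offset=1
L1[2] = 0
L2[0][7] = 24
paddr = 24 * 8 + 1 = 193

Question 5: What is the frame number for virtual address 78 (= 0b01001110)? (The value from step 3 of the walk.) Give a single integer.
vaddr = 78: l1_idx=1, l2_idx=1
L1[1] = 2; L2[2][1] = 29

Answer: 29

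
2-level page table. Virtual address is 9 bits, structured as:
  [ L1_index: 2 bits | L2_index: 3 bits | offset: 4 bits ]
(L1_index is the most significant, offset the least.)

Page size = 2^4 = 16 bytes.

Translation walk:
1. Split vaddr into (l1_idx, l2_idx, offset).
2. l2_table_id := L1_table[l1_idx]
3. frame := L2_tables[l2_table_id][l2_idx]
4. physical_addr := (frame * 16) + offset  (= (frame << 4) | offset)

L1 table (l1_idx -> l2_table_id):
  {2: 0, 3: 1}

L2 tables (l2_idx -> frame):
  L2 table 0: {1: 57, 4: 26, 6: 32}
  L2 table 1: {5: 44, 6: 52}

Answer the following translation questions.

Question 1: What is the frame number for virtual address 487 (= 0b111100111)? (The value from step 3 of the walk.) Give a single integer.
vaddr = 487: l1_idx=3, l2_idx=6
L1[3] = 1; L2[1][6] = 52

Answer: 52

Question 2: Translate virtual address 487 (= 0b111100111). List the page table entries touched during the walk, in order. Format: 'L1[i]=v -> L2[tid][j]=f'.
vaddr = 487 = 0b111100111
Split: l1_idx=3, l2_idx=6, offset=7

Answer: L1[3]=1 -> L2[1][6]=52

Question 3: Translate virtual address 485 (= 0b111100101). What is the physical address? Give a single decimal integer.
vaddr = 485 = 0b111100101
Split: l1_idx=3, l2_idx=6, offset=5
L1[3] = 1
L2[1][6] = 52
paddr = 52 * 16 + 5 = 837

Answer: 837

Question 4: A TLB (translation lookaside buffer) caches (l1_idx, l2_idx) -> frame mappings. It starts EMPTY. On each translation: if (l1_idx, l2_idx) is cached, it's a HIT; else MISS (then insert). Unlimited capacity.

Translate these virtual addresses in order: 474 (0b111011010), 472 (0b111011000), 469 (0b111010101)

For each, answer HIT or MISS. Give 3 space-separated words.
vaddr=474: (3,5) not in TLB -> MISS, insert
vaddr=472: (3,5) in TLB -> HIT
vaddr=469: (3,5) in TLB -> HIT

Answer: MISS HIT HIT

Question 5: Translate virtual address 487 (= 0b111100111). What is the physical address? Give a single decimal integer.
Answer: 839

Derivation:
vaddr = 487 = 0b111100111
Split: l1_idx=3, l2_idx=6, offset=7
L1[3] = 1
L2[1][6] = 52
paddr = 52 * 16 + 7 = 839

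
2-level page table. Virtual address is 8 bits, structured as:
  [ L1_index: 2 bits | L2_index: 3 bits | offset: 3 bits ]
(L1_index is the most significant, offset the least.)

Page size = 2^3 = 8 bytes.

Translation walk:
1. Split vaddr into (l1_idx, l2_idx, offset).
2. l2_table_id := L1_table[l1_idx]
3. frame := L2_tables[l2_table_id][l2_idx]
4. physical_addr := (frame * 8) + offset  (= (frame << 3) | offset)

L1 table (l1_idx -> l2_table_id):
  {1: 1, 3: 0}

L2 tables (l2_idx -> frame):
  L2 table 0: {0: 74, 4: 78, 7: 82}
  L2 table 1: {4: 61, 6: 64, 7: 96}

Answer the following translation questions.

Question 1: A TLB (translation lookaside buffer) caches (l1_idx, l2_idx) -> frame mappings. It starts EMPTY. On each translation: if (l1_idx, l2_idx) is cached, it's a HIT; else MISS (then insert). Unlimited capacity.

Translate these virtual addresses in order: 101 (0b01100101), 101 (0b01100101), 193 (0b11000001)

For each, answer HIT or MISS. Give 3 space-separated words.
vaddr=101: (1,4) not in TLB -> MISS, insert
vaddr=101: (1,4) in TLB -> HIT
vaddr=193: (3,0) not in TLB -> MISS, insert

Answer: MISS HIT MISS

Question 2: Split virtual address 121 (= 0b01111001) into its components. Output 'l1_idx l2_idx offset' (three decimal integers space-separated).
vaddr = 121 = 0b01111001
  top 2 bits -> l1_idx = 1
  next 3 bits -> l2_idx = 7
  bottom 3 bits -> offset = 1

Answer: 1 7 1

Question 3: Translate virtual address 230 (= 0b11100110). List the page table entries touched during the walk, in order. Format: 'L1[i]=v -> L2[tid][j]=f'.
vaddr = 230 = 0b11100110
Split: l1_idx=3, l2_idx=4, offset=6

Answer: L1[3]=0 -> L2[0][4]=78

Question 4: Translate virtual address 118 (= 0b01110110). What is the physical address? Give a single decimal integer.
vaddr = 118 = 0b01110110
Split: l1_idx=1, l2_idx=6, offset=6
L1[1] = 1
L2[1][6] = 64
paddr = 64 * 8 + 6 = 518

Answer: 518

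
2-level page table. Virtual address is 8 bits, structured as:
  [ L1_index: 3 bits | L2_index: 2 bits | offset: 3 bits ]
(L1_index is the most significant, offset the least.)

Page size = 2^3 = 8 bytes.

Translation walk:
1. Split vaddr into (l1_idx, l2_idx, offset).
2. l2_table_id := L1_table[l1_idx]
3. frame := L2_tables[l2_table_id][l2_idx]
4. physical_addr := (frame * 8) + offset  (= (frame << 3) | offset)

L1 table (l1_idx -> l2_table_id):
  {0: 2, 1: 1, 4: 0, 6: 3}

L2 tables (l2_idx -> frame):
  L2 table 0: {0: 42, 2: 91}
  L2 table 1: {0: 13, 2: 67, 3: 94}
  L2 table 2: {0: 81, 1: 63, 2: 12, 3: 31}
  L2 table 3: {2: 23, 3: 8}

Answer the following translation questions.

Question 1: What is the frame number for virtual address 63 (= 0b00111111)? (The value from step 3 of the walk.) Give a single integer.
Answer: 94

Derivation:
vaddr = 63: l1_idx=1, l2_idx=3
L1[1] = 1; L2[1][3] = 94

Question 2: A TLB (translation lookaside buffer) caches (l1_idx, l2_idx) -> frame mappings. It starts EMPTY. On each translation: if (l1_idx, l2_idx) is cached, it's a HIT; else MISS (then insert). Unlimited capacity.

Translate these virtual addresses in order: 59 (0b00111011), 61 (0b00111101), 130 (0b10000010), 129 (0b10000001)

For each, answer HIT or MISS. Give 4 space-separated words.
vaddr=59: (1,3) not in TLB -> MISS, insert
vaddr=61: (1,3) in TLB -> HIT
vaddr=130: (4,0) not in TLB -> MISS, insert
vaddr=129: (4,0) in TLB -> HIT

Answer: MISS HIT MISS HIT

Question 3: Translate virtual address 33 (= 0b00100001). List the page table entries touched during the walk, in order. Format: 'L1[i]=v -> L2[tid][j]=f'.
Answer: L1[1]=1 -> L2[1][0]=13

Derivation:
vaddr = 33 = 0b00100001
Split: l1_idx=1, l2_idx=0, offset=1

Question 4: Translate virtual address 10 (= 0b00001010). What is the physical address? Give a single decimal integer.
vaddr = 10 = 0b00001010
Split: l1_idx=0, l2_idx=1, offset=2
L1[0] = 2
L2[2][1] = 63
paddr = 63 * 8 + 2 = 506

Answer: 506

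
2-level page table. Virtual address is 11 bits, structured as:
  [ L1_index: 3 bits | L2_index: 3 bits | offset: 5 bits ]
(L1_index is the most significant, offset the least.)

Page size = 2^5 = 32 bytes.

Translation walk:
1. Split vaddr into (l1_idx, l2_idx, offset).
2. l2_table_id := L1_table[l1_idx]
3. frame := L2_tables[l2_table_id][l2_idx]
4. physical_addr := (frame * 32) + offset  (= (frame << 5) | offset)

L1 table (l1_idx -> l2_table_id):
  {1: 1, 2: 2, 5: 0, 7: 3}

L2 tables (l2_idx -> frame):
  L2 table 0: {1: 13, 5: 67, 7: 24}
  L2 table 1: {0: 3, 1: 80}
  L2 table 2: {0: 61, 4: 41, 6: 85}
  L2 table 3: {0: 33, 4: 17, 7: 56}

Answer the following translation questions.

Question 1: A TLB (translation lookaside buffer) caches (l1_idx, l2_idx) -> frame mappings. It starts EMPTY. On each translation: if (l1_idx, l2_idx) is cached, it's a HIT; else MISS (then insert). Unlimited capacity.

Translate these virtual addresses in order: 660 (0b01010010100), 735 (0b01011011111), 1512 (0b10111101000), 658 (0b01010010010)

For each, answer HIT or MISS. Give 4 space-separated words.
vaddr=660: (2,4) not in TLB -> MISS, insert
vaddr=735: (2,6) not in TLB -> MISS, insert
vaddr=1512: (5,7) not in TLB -> MISS, insert
vaddr=658: (2,4) in TLB -> HIT

Answer: MISS MISS MISS HIT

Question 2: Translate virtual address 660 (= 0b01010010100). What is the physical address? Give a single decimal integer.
vaddr = 660 = 0b01010010100
Split: l1_idx=2, l2_idx=4, offset=20
L1[2] = 2
L2[2][4] = 41
paddr = 41 * 32 + 20 = 1332

Answer: 1332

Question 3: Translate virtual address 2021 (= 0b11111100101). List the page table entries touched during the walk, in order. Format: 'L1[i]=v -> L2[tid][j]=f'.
Answer: L1[7]=3 -> L2[3][7]=56

Derivation:
vaddr = 2021 = 0b11111100101
Split: l1_idx=7, l2_idx=7, offset=5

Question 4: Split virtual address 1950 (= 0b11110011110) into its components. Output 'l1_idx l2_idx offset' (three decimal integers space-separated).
Answer: 7 4 30

Derivation:
vaddr = 1950 = 0b11110011110
  top 3 bits -> l1_idx = 7
  next 3 bits -> l2_idx = 4
  bottom 5 bits -> offset = 30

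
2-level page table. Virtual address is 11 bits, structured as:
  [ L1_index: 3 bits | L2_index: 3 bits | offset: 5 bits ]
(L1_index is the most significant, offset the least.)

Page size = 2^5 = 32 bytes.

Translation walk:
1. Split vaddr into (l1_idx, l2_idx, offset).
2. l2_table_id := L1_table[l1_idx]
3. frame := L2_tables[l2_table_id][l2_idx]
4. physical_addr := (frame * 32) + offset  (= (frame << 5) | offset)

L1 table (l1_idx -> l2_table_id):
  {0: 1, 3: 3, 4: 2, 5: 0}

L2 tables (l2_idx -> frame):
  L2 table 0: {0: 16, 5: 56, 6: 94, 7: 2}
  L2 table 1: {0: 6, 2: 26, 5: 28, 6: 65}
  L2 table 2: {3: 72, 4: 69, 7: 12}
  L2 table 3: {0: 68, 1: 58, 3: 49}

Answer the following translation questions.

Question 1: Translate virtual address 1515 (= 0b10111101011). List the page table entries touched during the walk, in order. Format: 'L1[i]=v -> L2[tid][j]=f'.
vaddr = 1515 = 0b10111101011
Split: l1_idx=5, l2_idx=7, offset=11

Answer: L1[5]=0 -> L2[0][7]=2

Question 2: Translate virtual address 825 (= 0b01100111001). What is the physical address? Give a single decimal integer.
Answer: 1881

Derivation:
vaddr = 825 = 0b01100111001
Split: l1_idx=3, l2_idx=1, offset=25
L1[3] = 3
L2[3][1] = 58
paddr = 58 * 32 + 25 = 1881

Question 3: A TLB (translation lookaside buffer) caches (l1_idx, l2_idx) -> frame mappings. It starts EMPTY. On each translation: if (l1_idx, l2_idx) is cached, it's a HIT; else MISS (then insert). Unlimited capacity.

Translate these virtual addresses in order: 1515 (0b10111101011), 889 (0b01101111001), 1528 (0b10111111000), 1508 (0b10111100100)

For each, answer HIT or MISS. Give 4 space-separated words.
vaddr=1515: (5,7) not in TLB -> MISS, insert
vaddr=889: (3,3) not in TLB -> MISS, insert
vaddr=1528: (5,7) in TLB -> HIT
vaddr=1508: (5,7) in TLB -> HIT

Answer: MISS MISS HIT HIT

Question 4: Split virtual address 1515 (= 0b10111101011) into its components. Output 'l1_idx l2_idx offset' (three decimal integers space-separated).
vaddr = 1515 = 0b10111101011
  top 3 bits -> l1_idx = 5
  next 3 bits -> l2_idx = 7
  bottom 5 bits -> offset = 11

Answer: 5 7 11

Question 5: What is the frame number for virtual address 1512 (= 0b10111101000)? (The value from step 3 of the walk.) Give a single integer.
vaddr = 1512: l1_idx=5, l2_idx=7
L1[5] = 0; L2[0][7] = 2

Answer: 2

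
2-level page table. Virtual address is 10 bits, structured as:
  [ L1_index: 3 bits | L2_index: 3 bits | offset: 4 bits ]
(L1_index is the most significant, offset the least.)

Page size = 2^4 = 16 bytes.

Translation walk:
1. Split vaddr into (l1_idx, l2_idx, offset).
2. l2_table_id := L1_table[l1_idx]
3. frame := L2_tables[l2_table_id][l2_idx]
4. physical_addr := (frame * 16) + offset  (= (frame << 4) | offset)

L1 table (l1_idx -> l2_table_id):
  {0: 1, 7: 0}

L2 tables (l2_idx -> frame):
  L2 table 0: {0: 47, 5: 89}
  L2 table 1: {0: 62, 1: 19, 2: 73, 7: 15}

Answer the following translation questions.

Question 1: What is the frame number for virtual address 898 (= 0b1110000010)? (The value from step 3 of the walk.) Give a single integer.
vaddr = 898: l1_idx=7, l2_idx=0
L1[7] = 0; L2[0][0] = 47

Answer: 47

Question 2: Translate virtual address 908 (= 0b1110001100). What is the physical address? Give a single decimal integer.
Answer: 764

Derivation:
vaddr = 908 = 0b1110001100
Split: l1_idx=7, l2_idx=0, offset=12
L1[7] = 0
L2[0][0] = 47
paddr = 47 * 16 + 12 = 764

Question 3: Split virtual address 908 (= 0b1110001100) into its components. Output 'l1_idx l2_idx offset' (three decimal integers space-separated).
Answer: 7 0 12

Derivation:
vaddr = 908 = 0b1110001100
  top 3 bits -> l1_idx = 7
  next 3 bits -> l2_idx = 0
  bottom 4 bits -> offset = 12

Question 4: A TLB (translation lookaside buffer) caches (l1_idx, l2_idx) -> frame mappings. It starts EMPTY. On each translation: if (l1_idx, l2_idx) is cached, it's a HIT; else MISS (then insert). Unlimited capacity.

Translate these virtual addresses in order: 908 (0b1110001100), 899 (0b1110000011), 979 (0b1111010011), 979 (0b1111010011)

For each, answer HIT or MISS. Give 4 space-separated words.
vaddr=908: (7,0) not in TLB -> MISS, insert
vaddr=899: (7,0) in TLB -> HIT
vaddr=979: (7,5) not in TLB -> MISS, insert
vaddr=979: (7,5) in TLB -> HIT

Answer: MISS HIT MISS HIT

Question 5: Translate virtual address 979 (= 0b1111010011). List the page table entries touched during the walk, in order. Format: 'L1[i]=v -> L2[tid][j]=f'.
vaddr = 979 = 0b1111010011
Split: l1_idx=7, l2_idx=5, offset=3

Answer: L1[7]=0 -> L2[0][5]=89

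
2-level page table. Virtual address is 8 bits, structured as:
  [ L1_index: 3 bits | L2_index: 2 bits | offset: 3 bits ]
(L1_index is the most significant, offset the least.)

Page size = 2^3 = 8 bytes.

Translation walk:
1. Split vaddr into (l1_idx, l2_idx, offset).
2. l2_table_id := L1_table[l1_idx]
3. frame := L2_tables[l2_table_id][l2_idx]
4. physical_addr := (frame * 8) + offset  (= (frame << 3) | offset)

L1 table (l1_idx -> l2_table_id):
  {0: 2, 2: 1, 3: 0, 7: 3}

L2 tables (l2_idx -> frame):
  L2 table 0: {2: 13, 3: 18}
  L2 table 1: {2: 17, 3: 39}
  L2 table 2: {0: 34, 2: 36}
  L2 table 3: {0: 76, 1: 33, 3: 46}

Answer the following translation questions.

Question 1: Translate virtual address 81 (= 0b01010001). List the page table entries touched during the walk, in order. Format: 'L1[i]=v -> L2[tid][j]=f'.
Answer: L1[2]=1 -> L2[1][2]=17

Derivation:
vaddr = 81 = 0b01010001
Split: l1_idx=2, l2_idx=2, offset=1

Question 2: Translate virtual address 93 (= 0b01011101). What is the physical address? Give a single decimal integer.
Answer: 317

Derivation:
vaddr = 93 = 0b01011101
Split: l1_idx=2, l2_idx=3, offset=5
L1[2] = 1
L2[1][3] = 39
paddr = 39 * 8 + 5 = 317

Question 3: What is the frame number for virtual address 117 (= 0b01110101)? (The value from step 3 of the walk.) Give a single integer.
Answer: 13

Derivation:
vaddr = 117: l1_idx=3, l2_idx=2
L1[3] = 0; L2[0][2] = 13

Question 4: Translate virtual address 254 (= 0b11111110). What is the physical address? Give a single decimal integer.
vaddr = 254 = 0b11111110
Split: l1_idx=7, l2_idx=3, offset=6
L1[7] = 3
L2[3][3] = 46
paddr = 46 * 8 + 6 = 374

Answer: 374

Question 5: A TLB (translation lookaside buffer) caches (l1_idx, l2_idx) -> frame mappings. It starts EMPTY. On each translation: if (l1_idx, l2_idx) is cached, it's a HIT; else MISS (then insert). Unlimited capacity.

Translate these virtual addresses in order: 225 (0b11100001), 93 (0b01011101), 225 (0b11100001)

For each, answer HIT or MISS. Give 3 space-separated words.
Answer: MISS MISS HIT

Derivation:
vaddr=225: (7,0) not in TLB -> MISS, insert
vaddr=93: (2,3) not in TLB -> MISS, insert
vaddr=225: (7,0) in TLB -> HIT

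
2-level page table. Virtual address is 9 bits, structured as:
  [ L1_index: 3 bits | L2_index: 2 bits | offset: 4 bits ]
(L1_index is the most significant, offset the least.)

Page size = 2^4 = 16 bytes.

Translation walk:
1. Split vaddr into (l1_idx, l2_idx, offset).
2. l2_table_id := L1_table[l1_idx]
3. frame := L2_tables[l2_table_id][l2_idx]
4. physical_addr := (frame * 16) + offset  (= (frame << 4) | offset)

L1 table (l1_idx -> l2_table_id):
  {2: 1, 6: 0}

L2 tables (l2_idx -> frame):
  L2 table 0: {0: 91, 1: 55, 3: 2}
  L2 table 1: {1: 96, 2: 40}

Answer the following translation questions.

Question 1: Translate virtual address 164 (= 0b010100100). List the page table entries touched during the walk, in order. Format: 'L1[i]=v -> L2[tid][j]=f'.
Answer: L1[2]=1 -> L2[1][2]=40

Derivation:
vaddr = 164 = 0b010100100
Split: l1_idx=2, l2_idx=2, offset=4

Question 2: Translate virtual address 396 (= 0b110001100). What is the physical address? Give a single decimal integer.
vaddr = 396 = 0b110001100
Split: l1_idx=6, l2_idx=0, offset=12
L1[6] = 0
L2[0][0] = 91
paddr = 91 * 16 + 12 = 1468

Answer: 1468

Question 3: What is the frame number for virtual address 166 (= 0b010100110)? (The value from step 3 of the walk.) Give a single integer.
vaddr = 166: l1_idx=2, l2_idx=2
L1[2] = 1; L2[1][2] = 40

Answer: 40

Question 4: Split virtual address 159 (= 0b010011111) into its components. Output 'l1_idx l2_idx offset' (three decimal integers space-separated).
vaddr = 159 = 0b010011111
  top 3 bits -> l1_idx = 2
  next 2 bits -> l2_idx = 1
  bottom 4 bits -> offset = 15

Answer: 2 1 15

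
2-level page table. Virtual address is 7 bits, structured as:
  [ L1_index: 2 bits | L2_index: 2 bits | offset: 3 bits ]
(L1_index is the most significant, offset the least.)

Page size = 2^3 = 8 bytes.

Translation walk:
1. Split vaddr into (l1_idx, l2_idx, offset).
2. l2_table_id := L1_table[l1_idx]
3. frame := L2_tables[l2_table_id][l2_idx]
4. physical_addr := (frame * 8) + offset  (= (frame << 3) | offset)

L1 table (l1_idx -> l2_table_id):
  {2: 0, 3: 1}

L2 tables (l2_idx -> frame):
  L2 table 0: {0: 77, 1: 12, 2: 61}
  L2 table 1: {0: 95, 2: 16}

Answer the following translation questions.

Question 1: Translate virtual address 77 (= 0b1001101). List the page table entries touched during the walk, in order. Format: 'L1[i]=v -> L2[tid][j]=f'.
Answer: L1[2]=0 -> L2[0][1]=12

Derivation:
vaddr = 77 = 0b1001101
Split: l1_idx=2, l2_idx=1, offset=5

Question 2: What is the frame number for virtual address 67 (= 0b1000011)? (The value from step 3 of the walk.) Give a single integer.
Answer: 77

Derivation:
vaddr = 67: l1_idx=2, l2_idx=0
L1[2] = 0; L2[0][0] = 77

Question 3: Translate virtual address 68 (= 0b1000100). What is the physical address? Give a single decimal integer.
Answer: 620

Derivation:
vaddr = 68 = 0b1000100
Split: l1_idx=2, l2_idx=0, offset=4
L1[2] = 0
L2[0][0] = 77
paddr = 77 * 8 + 4 = 620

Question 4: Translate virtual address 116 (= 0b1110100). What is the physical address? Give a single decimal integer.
Answer: 132

Derivation:
vaddr = 116 = 0b1110100
Split: l1_idx=3, l2_idx=2, offset=4
L1[3] = 1
L2[1][2] = 16
paddr = 16 * 8 + 4 = 132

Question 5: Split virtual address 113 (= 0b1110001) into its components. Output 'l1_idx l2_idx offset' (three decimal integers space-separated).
vaddr = 113 = 0b1110001
  top 2 bits -> l1_idx = 3
  next 2 bits -> l2_idx = 2
  bottom 3 bits -> offset = 1

Answer: 3 2 1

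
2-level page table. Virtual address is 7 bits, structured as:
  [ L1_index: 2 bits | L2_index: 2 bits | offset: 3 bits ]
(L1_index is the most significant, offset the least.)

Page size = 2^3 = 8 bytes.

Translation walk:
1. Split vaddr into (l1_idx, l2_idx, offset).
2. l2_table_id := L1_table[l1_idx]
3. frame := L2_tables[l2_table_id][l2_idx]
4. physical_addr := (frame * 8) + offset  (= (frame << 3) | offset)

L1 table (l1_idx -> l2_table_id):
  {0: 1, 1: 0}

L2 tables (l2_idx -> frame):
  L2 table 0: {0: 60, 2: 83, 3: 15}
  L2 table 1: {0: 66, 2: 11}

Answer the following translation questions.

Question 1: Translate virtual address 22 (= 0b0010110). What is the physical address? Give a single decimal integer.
vaddr = 22 = 0b0010110
Split: l1_idx=0, l2_idx=2, offset=6
L1[0] = 1
L2[1][2] = 11
paddr = 11 * 8 + 6 = 94

Answer: 94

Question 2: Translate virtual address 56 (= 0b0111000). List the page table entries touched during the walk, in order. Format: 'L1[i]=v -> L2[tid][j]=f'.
vaddr = 56 = 0b0111000
Split: l1_idx=1, l2_idx=3, offset=0

Answer: L1[1]=0 -> L2[0][3]=15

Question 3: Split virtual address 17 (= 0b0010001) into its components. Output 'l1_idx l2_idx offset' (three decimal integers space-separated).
vaddr = 17 = 0b0010001
  top 2 bits -> l1_idx = 0
  next 2 bits -> l2_idx = 2
  bottom 3 bits -> offset = 1

Answer: 0 2 1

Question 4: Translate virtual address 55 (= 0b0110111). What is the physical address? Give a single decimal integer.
vaddr = 55 = 0b0110111
Split: l1_idx=1, l2_idx=2, offset=7
L1[1] = 0
L2[0][2] = 83
paddr = 83 * 8 + 7 = 671

Answer: 671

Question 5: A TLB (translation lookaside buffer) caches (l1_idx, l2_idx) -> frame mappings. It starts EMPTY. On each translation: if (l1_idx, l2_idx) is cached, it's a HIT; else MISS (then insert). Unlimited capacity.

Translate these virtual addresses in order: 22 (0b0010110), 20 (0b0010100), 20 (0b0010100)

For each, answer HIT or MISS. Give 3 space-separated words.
Answer: MISS HIT HIT

Derivation:
vaddr=22: (0,2) not in TLB -> MISS, insert
vaddr=20: (0,2) in TLB -> HIT
vaddr=20: (0,2) in TLB -> HIT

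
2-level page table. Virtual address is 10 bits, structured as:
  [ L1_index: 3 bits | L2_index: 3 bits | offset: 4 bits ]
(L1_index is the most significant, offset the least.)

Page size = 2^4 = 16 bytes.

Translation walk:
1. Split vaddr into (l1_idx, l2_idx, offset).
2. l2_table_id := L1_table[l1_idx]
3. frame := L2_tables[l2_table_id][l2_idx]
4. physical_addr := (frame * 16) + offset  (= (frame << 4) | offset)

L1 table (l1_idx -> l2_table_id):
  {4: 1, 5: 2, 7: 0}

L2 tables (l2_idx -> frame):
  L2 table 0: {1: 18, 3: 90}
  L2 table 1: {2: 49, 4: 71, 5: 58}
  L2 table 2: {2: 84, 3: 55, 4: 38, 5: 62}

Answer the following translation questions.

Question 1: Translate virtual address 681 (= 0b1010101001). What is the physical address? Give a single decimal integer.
vaddr = 681 = 0b1010101001
Split: l1_idx=5, l2_idx=2, offset=9
L1[5] = 2
L2[2][2] = 84
paddr = 84 * 16 + 9 = 1353

Answer: 1353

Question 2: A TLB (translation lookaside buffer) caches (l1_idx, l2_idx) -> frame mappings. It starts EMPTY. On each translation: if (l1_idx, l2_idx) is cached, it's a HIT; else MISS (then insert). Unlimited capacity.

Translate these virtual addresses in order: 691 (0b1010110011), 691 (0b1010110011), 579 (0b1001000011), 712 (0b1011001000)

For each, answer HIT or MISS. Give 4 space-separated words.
vaddr=691: (5,3) not in TLB -> MISS, insert
vaddr=691: (5,3) in TLB -> HIT
vaddr=579: (4,4) not in TLB -> MISS, insert
vaddr=712: (5,4) not in TLB -> MISS, insert

Answer: MISS HIT MISS MISS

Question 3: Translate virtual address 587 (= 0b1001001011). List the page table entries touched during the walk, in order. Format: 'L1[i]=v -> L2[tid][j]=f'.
vaddr = 587 = 0b1001001011
Split: l1_idx=4, l2_idx=4, offset=11

Answer: L1[4]=1 -> L2[1][4]=71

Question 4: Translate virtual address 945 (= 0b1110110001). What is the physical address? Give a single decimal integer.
Answer: 1441

Derivation:
vaddr = 945 = 0b1110110001
Split: l1_idx=7, l2_idx=3, offset=1
L1[7] = 0
L2[0][3] = 90
paddr = 90 * 16 + 1 = 1441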